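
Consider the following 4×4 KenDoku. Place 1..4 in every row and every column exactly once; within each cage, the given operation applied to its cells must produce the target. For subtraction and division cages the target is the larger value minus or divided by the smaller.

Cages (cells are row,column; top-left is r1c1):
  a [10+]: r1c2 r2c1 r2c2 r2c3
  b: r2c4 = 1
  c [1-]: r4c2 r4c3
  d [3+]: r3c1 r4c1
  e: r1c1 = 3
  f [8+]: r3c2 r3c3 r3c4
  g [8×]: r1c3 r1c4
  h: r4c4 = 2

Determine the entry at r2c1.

Cage e is a single given cell, so r1c1 = 3.
B is a freebie, which forces r2c4 = 1.
Cage h is a single given cell, so r4c4 = 2.
The 4 cells of cage a must have sum 10; hence r1c2 = 1.
The two cells of cage g must have product 8, so r1c3 = 2.
2 is placed in column 4, which forces r1c4 = 4.
The two cells of cage d must have sum 3; hence r3c1 = 2.
Column 4 now contains 4, leaving r3c4 = 3.
Row 4 now contains 2, so r4c1 = 1.
Column 1 now contains 2, leaving r2c1 = 4.
Cage a has sum 10; hence r2c2 = 2.
Cage a has sum 10, which forces r2c3 = 3.
3 is placed in row 3, which forces r3c2 = 4.
The 3 cells of cage f must have sum 8, so r3c3 = 1.
Column 2 already has 4, which forces r4c2 = 3.
Column 3 now contains 3, which forces r4c3 = 4.
Filled in: 3 1 2 4 / 4 2 3 1 / 2 4 1 3 / 1 3 4 2.

4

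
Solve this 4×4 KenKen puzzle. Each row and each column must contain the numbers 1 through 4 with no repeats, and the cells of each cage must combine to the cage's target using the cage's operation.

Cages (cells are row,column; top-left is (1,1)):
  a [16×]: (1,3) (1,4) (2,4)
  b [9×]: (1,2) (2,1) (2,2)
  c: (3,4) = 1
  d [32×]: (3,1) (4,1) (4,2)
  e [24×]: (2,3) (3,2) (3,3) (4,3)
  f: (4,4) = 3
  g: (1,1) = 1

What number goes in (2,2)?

1

Cage g is a single given cell, leaving (1,1) = 1.
The 3 cells of cage b must have product 9; hence (1,2) = 3.
Row 1 now contains 1, leaving (1,4) = 4.
Cage b has product 9, which forces (2,1) = 3.
Cage b has product 9; hence (2,2) = 1.
4 is placed in column 4; hence (2,4) = 2.
The 3 cells of cage d must have product 32, so (3,1) = 4.
4 is placed in row 3, so (3,2) = 2.
Cage c is given, which forces (3,4) = 1.
The 3 cells of cage d must have product 32; hence (4,1) = 2.
Cage d has product 32, leaving (4,2) = 4.
Cage f is given, leaving (4,4) = 3.
Row 1 now contains 4, leaving (1,3) = 2.
2 is placed in row 2, leaving (2,3) = 4.
Row 3 now contains 1, leaving (3,3) = 3.
Row 4 already has 3, leaving (4,3) = 1.
The full grid is 1 3 2 4 / 3 1 4 2 / 4 2 3 1 / 2 4 1 3.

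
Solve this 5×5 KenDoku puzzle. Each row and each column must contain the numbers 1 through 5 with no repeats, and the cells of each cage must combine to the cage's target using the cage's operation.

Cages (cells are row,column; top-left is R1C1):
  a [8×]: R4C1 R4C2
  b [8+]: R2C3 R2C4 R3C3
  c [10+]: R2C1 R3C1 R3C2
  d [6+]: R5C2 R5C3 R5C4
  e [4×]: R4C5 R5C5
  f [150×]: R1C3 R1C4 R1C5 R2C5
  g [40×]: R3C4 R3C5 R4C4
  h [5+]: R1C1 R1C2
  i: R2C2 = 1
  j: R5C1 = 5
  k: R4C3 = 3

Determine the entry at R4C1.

I is a freebie, which forces R2C2 = 1.
Cage f has product 150, leaving R2C5 = 5.
Cage k is a single given cell; hence R4C3 = 3.
Cage j is given; hence R5C1 = 5.
The 3 cells of cage b must have sum 8, so R2C3 = 4.
In row 1, 1 can only go at R1C1, so R1C1 = 1.
Cage h's pair has sum 5; hence R1C2 = 4.
4 is placed in column 2, so R4C2 = 2.
Column 2 now contains 2, so R5C2 = 3.
Column 2 already has 3, leaving R3C2 = 5.
Row 4 now contains 2; hence R4C1 = 4.
Row 4 now contains 4, so R4C4 = 5.
Row 4 now contains 4, so R4C5 = 1.
Column 5 already has 1; hence R5C5 = 4.
Cage f needs product 150; hence R1C3 = 5.
Cage g needs product 40, leaving R3C4 = 4.
Column 5 already has 4, leaving R3C5 = 2.
Cage f needs product 150, leaving R1C4 = 2.
Column 5 already has 2; hence R1C5 = 3.
Cage c needs sum 10, which forces R2C1 = 2.
The 3 cells of cage b must have sum 8; hence R2C4 = 3.
Row 3 already has 2; hence R3C1 = 3.
Row 3 already has 2, leaving R3C3 = 1.
Column 3 already has 1, leaving R5C3 = 2.
Column 4 now contains 2, leaving R5C4 = 1.
Completed grid: 1 4 5 2 3 / 2 1 4 3 5 / 3 5 1 4 2 / 4 2 3 5 1 / 5 3 2 1 4.

4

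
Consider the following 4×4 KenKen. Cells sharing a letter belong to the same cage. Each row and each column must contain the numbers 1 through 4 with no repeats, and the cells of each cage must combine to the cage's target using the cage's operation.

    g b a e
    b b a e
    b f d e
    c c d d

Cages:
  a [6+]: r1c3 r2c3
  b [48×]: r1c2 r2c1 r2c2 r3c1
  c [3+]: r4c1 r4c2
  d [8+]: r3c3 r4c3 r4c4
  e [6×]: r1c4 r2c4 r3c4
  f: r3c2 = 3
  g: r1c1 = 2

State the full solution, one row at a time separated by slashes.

G is a freebie, leaving r1c1 = 2.
2 is placed in row 1, leaving r1c3 = 4.
Column 3 already has 4, leaving r2c3 = 2.
Cage f is a single given cell, so r3c2 = 3.
Row 3 now contains 3, which forces r3c3 = 1.
Row 3 already has 1, so r3c4 = 2.
Column 1 now contains 2, so r4c1 = 1.
Row 4 now contains 1, so r4c2 = 2.
1 is placed in column 3; hence r4c3 = 3.
Row 4 already has 3, leaving r4c4 = 4.
Column 2 now contains 3, so r1c2 = 1.
Row 1 now contains 1, which forces r1c4 = 3.
Cage b has product 48, which forces r2c1 = 3.
Cage b needs product 48, which forces r2c2 = 4.
Column 4 now contains 3, leaving r2c4 = 1.
Row 3 already has 1, which forces r3c1 = 4.

2 1 4 3 / 3 4 2 1 / 4 3 1 2 / 1 2 3 4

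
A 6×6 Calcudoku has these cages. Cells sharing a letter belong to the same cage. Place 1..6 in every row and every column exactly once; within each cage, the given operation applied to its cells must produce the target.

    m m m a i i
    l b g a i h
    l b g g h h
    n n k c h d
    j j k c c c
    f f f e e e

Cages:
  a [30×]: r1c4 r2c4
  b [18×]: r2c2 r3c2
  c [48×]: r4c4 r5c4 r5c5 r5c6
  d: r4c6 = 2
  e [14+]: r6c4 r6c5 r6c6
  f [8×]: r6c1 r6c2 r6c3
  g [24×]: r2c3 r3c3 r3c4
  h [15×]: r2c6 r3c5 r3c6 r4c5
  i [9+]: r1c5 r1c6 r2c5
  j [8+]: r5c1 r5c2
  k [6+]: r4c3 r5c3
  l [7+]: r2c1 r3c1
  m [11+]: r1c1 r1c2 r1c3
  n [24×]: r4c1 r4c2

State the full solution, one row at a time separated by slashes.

Cage d is given, leaving r4c6 = 2.
Row 4 needs a 3, and only r4c5 is open for it.
Cage h needs product 15; hence r2c6 = 1.
The 4 cells of cage h must have product 15; hence r3c5 = 1.
Cage h has product 15, which forces r3c6 = 5.
Cage i has sum 9, leaving r1c6 = 3.
Column 6 already has 3, which forces r6c6 = 6.
Column 6 now contains 6, leaving r5c6 = 4.
Cage e has sum 14, so r6c4 = 3.
6 is placed in row 6, leaving r6c5 = 5.
The only place for 5 in row 4 is r4c3.
Cage k needs two cells with sum 6, which forces r5c3 = 1.
The 4 cells of cage c must have product 48; hence r4c4 = 1.
Column 4 needs a 4, and only r3c4 is open for it.
The only place for 6 in row 3 is r3c2.
6 is placed in column 2, leaving r2c2 = 3.
Row 2 already has 3; hence r2c3 = 2.
2 is placed in row 2; hence r2c5 = 4.
Column 3 already has 2, leaving r3c3 = 3.
Cage n's pair has product 24; hence r4c1 = 6.
6 is placed in column 2, so r4c2 = 4.
Column 3 already has 2, so r6c3 = 4.
The 3 cells of cage m must have sum 11, so r1c1 = 4.
The 3 cells of cage m must have sum 11, which forces r1c2 = 1.
Column 3 already has 4, leaving r1c3 = 6.
6 is placed in row 1, leaving r1c4 = 5.
Column 5 already has 4, so r1c5 = 2.
Row 2 already has 4, which forces r2c1 = 5.
5 is placed in column 4, which forces r2c4 = 6.
Row 3 already has 3, leaving r3c1 = 2.
Cage j needs two cells with sum 8, so r5c1 = 3.
The two cells of cage j must have sum 8; hence r5c2 = 5.
Column 4 now contains 6, leaving r5c4 = 2.
Column 5 now contains 2; hence r5c5 = 6.
Column 1 now contains 2, which forces r6c1 = 1.
Column 2 already has 1, leaving r6c2 = 2.

4 1 6 5 2 3 / 5 3 2 6 4 1 / 2 6 3 4 1 5 / 6 4 5 1 3 2 / 3 5 1 2 6 4 / 1 2 4 3 5 6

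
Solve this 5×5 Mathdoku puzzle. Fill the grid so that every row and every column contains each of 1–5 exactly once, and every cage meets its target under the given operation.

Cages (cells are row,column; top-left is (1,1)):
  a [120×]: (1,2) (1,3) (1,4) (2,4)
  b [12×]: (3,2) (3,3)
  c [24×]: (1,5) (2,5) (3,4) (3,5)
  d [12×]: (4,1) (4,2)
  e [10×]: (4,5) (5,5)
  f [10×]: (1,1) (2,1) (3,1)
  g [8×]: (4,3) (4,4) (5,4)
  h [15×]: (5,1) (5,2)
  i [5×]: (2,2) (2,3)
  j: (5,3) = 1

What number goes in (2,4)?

3

J is a freebie; hence (5,3) = 1.
Cage i needs two cells with product 5, so (2,2) = 1.
Column 3 already has 1, so (2,3) = 5.
Cage g needs product 8, leaving (4,4) = 1.
Row 2 already has 5, so (2,1) = 2.
Row 3 needs a 5, and only (3,1) is open for it.
Column 1 now contains 5, which forces (1,1) = 1.
Column 1 now contains 5; hence (5,1) = 3.
Cage h needs two cells with product 15; hence (5,2) = 5.
5 is placed in row 5, which forces (5,5) = 2.
Cage a needs product 120, leaving (1,4) = 5.
The 4 cells of cage c must have product 24, so (3,4) = 2.
The 4 cells of cage c must have product 24; hence (3,5) = 1.
Column 1 now contains 3, leaving (4,1) = 4.
Cage d needs two cells with product 12, which forces (4,2) = 3.
Cage g has product 8, so (4,3) = 2.
2 is placed in column 5, which forces (4,5) = 5.
Row 5 already has 2, leaving (5,4) = 4.
Cage a needs product 120, which forces (1,2) = 2.
Cage a needs product 120, leaving (1,3) = 4.
Row 1 already has 4; hence (1,5) = 3.
Column 4 now contains 4; hence (2,4) = 3.
Column 5 now contains 3, leaving (2,5) = 4.
Column 2 already has 3, which forces (3,2) = 4.
Cage b needs two cells with product 12, leaving (3,3) = 3.
The full grid is 1 2 4 5 3 / 2 1 5 3 4 / 5 4 3 2 1 / 4 3 2 1 5 / 3 5 1 4 2.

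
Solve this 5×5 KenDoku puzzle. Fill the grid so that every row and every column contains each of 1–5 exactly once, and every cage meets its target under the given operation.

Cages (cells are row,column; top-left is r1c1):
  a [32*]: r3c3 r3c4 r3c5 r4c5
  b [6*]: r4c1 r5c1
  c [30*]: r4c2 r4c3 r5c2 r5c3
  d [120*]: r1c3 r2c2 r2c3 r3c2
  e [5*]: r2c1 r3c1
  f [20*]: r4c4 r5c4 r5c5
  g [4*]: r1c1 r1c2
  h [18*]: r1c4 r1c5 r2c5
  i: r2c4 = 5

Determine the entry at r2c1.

Cage h has product 18, which forces r1c4 = 3.
The 3 cells of cage h must have product 18, so r1c5 = 2.
Cage i is given, so r2c4 = 5.
Cage h needs product 18, so r2c5 = 3.
2 is placed in column 5, which forces r3c5 = 1.
The 4 cells of cage a must have product 32, so r4c5 = 4.
Column 5 now contains 4, leaving r5c5 = 5.
The 4 cells of cage d must have product 120, leaving r1c3 = 5.
Row 2 already has 5, so r2c1 = 1.
1 is placed in row 3; hence r3c1 = 5.
Cage d has product 120; hence r3c2 = 3.
Cage f has product 20; hence r4c4 = 1.
The 3 cells of cage f must have product 20, leaving r5c4 = 4.
1 is placed in column 1, which forces r1c1 = 4.
Cage g's pair has product 4, so r1c2 = 1.
The 4 cells of cage a must have product 32, which forces r3c3 = 4.
Column 4 already has 4, which forces r3c4 = 2.
Cage c has product 30; hence r4c2 = 5.
1 is placed in column 2, leaving r5c2 = 2.
2 is placed in column 2; hence r2c2 = 4.
4 is placed in column 3, leaving r2c3 = 2.
Cage b's pair has product 6, which forces r4c1 = 2.
The 4 cells of cage c must have product 30, which forces r4c3 = 3.
Row 5 now contains 2, leaving r5c1 = 3.
Cage c needs product 30, so r5c3 = 1.
The full grid is 4 1 5 3 2 / 1 4 2 5 3 / 5 3 4 2 1 / 2 5 3 1 4 / 3 2 1 4 5.

1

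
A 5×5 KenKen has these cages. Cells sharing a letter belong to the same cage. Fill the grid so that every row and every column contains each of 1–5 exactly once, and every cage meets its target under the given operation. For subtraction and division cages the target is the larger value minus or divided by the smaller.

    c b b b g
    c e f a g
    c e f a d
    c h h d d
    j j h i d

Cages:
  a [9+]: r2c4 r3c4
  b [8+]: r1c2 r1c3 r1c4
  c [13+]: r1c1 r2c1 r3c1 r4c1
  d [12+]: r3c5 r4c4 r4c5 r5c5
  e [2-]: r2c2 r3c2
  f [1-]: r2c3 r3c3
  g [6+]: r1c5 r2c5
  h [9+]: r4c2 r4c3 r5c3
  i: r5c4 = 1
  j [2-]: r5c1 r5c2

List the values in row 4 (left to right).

I is a freebie, which forces r5c4 = 1.
Column 1 needs a 2, and only r5c1 is open for it.
Cage j's pair has difference 2, so r5c2 = 4.
The only place for 2 in column 2 is r4c2.
Cage h needs sum 9, leaving r4c3 = 4.
Row 4 now contains 2, leaving r4c4 = 3.
The 3 cells of cage h must have sum 9, so r5c3 = 3.
3 is placed in row 5, which forces r5c5 = 5.
Column 4 already has 3, which forces r1c4 = 2.
2 is placed in row 1, so r1c5 = 4.
4 is placed in column 5; hence r2c5 = 2.
Cage d needs sum 12, leaving r3c5 = 3.
Column 5 already has 5, which forces r4c5 = 1.
The two cells of cage e must have difference 2, so r2c2 = 3.
2 is placed in row 2; hence r2c3 = 1.
Cage f needs two cells with difference 1, which forces r3c3 = 2.
Row 4 now contains 1, leaving r4c1 = 5.
Cage c needs sum 13, so r1c1 = 3.
Cage b has sum 8, so r1c2 = 1.
Column 3 already has 1, which forces r1c3 = 5.
Row 2 already has 1; hence r2c1 = 4.
4 is placed in row 2, leaving r2c4 = 5.
Cage c needs sum 13, so r3c1 = 1.
1 is placed in column 2, which forces r3c2 = 5.
Column 4 already has 5, which forces r3c4 = 4.
Filled in: 3 1 5 2 4 / 4 3 1 5 2 / 1 5 2 4 3 / 5 2 4 3 1 / 2 4 3 1 5.

5 2 4 3 1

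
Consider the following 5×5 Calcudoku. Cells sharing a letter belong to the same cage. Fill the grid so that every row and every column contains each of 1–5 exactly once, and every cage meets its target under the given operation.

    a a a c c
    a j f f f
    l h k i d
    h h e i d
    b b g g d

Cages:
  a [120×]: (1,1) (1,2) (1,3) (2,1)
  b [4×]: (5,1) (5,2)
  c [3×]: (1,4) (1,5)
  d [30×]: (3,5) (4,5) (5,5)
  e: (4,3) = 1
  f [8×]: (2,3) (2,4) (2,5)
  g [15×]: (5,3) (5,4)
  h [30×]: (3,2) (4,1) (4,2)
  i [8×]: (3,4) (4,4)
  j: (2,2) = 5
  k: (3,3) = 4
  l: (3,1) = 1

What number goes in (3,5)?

5

Cage j is given, leaving (2,2) = 5.
Cage l is a single given cell, which forces (3,1) = 1.
K is a freebie, so (3,3) = 4.
Row 3 now contains 4, leaving (3,4) = 2.
Cage e is a single given cell, which forces (4,3) = 1.
2 is placed in column 4, which forces (4,4) = 4.
1 is placed in column 1; hence (5,1) = 4.
Row 5 already has 4, leaving (5,2) = 1.
Cage a has product 120, so (1,2) = 4.
Column 3 already has 1, so (2,3) = 2.
Column 4 now contains 4, so (2,4) = 1.
The 3 cells of cage f must have product 8, leaving (2,5) = 4.
2 is placed in row 3, leaving (3,2) = 3.
Row 3 already has 3, leaving (3,5) = 5.
Cage h has product 30, so (4,1) = 5.
The 3 cells of cage h must have product 30, so (4,2) = 2.
2 is placed in row 4, so (4,5) = 3.
Column 5 now contains 3; hence (5,5) = 2.
The 4 cells of cage a must have product 120, which forces (1,1) = 2.
Cage a needs product 120, leaving (1,3) = 5.
Column 4 now contains 1, leaving (1,4) = 3.
Column 5 now contains 3, so (1,5) = 1.
2 is placed in row 2, which forces (2,1) = 3.
Column 3 now contains 5, leaving (5,3) = 3.
Column 4 already has 3, leaving (5,4) = 5.
Completed grid: 2 4 5 3 1 / 3 5 2 1 4 / 1 3 4 2 5 / 5 2 1 4 3 / 4 1 3 5 2.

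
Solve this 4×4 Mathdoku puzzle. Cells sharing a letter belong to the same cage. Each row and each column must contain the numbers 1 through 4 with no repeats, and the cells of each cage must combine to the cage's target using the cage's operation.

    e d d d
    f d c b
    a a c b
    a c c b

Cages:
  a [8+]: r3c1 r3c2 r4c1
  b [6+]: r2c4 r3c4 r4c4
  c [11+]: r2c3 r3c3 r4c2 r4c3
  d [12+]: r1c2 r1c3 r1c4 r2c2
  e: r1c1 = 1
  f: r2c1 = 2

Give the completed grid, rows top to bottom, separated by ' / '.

E is a freebie, which forces r1c1 = 1.
Cage f is given, leaving r2c1 = 2.
Cage d has sum 12; hence r2c2 = 3.
3 is placed in row 2, leaving r2c4 = 1.
The 3 cells of cage a must have sum 8, so r3c2 = 1.
1 is placed in row 2; hence r2c3 = 4.
The 4 cells of cage c must have sum 11; hence r3c3 = 2.
Row 3 now contains 2, leaving r3c4 = 3.
3 is placed in column 4, so r4c4 = 2.
Cage d has sum 12, so r1c2 = 2.
Column 3 already has 2; hence r1c3 = 3.
2 is placed in column 4, which forces r1c4 = 4.
3 is placed in row 3, so r3c1 = 4.
Cage a has sum 8, which forces r4c1 = 3.
Row 4 already has 2, leaving r4c2 = 4.
The 4 cells of cage c must have sum 11, so r4c3 = 1.

1 2 3 4 / 2 3 4 1 / 4 1 2 3 / 3 4 1 2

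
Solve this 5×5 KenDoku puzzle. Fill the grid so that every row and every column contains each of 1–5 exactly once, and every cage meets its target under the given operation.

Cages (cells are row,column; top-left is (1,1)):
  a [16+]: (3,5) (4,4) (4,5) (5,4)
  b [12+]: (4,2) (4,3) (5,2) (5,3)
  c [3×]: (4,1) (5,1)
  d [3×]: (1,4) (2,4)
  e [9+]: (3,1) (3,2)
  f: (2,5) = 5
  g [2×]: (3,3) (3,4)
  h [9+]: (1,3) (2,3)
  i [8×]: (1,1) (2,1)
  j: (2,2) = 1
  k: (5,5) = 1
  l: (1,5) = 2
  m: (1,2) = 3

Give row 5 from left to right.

Cage m is given, which forces (1,2) = 3.
Row 1 now contains 3, leaving (1,4) = 1.
Cage l is a single given cell, which forces (1,5) = 2.
J is a freebie; hence (2,2) = 1.
1 is placed in column 4, which forces (2,4) = 3.
Cage f is given; hence (2,5) = 5.
1 is placed in column 4, which forces (3,4) = 2.
K is a freebie, which forces (5,5) = 1.
2 is placed in row 1, leaving (1,1) = 4.
Cage h needs two cells with sum 9; hence (1,3) = 5.
The two cells of cage i must have product 8; hence (2,1) = 2.
Row 2 now contains 5; hence (2,3) = 4.
Column 1 now contains 4; hence (3,1) = 5.
Row 3 already has 5, leaving (3,2) = 4.
Row 3 already has 2, leaving (3,3) = 1.
4 is placed in row 3, which forces (3,5) = 3.
Cage c's pair has product 3; hence (4,1) = 1.
Column 5 now contains 3, so (4,5) = 4.
1 is placed in row 5, which forces (5,1) = 3.
Row 5 now contains 3, so (5,3) = 2.
Cage b needs sum 12, so (4,2) = 2.
2 is placed in column 3, which forces (4,3) = 3.
Row 4 already has 4, so (4,4) = 5.
2 is placed in row 5, leaving (5,2) = 5.
Cage a needs sum 16; hence (5,4) = 4.
The full grid is 4 3 5 1 2 / 2 1 4 3 5 / 5 4 1 2 3 / 1 2 3 5 4 / 3 5 2 4 1.

3 5 2 4 1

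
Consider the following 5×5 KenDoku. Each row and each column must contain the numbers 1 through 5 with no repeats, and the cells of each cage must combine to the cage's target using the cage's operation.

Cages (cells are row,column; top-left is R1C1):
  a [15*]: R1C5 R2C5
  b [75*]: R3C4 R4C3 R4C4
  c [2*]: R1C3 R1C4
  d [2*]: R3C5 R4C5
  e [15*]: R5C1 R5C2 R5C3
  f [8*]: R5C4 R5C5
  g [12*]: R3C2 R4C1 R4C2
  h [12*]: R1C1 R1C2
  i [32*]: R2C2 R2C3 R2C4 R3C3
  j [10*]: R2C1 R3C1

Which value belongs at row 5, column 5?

4

Cage i has product 32, leaving R3C3 = 4.
Cage b needs product 75, so R3C4 = 5.
The 3 cells of cage b must have product 75; hence R4C3 = 5.
The 3 cells of cage b must have product 75, leaving R4C4 = 3.
The two cells of cage j must have product 10, which forces R2C1 = 5.
5 is placed in row 2, which forces R2C5 = 3.
Row 3 now contains 5; hence R3C1 = 2.
Cage g has product 12, leaving R3C2 = 3.
Row 3 already has 2, which forces R3C5 = 1.
Column 5 already has 1, leaving R4C5 = 2.
Column 5 already has 2; hence R5C5 = 4.
Cage h needs two cells with product 12, which forces R1C1 = 3.
Column 2 now contains 3, so R1C2 = 4.
Column 5 now contains 3, leaving R1C5 = 5.
4 is placed in column 2, so R4C2 = 1.
Column 1 now contains 3; hence R5C1 = 1.
Cage e needs product 15, so R5C2 = 5.
Row 5 already has 1; hence R5C3 = 3.
4 is placed in row 5, which forces R5C4 = 2.
Cage c needs two cells with product 2, so R1C3 = 2.
Column 4 now contains 2; hence R1C4 = 1.
Column 2 now contains 1; hence R2C2 = 2.
Cage i needs product 32, leaving R2C3 = 1.
Cage i needs product 32; hence R2C4 = 4.
Row 4 already has 1, which forces R4C1 = 4.
The full grid is 3 4 2 1 5 / 5 2 1 4 3 / 2 3 4 5 1 / 4 1 5 3 2 / 1 5 3 2 4.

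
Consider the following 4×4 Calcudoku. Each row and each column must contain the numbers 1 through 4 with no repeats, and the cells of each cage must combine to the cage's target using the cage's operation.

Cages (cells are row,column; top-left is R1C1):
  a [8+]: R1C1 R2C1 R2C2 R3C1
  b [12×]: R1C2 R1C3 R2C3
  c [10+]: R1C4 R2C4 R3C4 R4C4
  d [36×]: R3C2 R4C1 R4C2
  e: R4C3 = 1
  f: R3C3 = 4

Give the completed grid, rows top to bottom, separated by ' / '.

1 2 3 4 / 4 1 2 3 / 2 3 4 1 / 3 4 1 2

Cage d has product 36, so R3C2 = 3.
Cage f is a single given cell; hence R3C3 = 4.
Cage d has product 36, leaving R4C1 = 3.
Cage d needs product 36, which forces R4C2 = 4.
Cage e is a single given cell; hence R4C3 = 1.
1 is placed in row 4, so R4C4 = 2.
The 3 cells of cage b must have product 12, so R1C2 = 2.
1 is placed in column 3, leaving R1C3 = 3.
Row 1 now contains 3, leaving R1C4 = 4.
Cage a needs sum 8; hence R2C2 = 1.
Cage b needs product 12, leaving R2C3 = 2.
4 is placed in column 4, which forces R2C4 = 3.
Column 4 now contains 2, which forces R3C4 = 1.
Row 1 already has 4, which forces R1C1 = 1.
Row 2 already has 2; hence R2C1 = 4.
Row 3 now contains 1, so R3C1 = 2.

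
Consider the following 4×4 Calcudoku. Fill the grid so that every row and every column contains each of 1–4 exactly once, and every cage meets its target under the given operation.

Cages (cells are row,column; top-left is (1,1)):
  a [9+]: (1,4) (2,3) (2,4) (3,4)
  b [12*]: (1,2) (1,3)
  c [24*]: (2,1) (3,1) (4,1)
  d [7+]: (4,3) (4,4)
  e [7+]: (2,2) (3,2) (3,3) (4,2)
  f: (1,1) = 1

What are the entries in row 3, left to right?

3 2 1 4

Cage f is given, leaving (1,1) = 1.
The 4 cells of cage e must have sum 7; hence (3,3) = 1.
The 4 cells of cage a must have sum 9, which forces (2,4) = 1.
Cage e has sum 7; hence (4,2) = 1.
The only place for 2 in row 1 is (1,4).
In row 2, 4 can only go at (2,1), so (2,1) = 4.
In row 3, 4 can only go at (3,4), so (3,4) = 4.
Cage a needs sum 9, which forces (2,3) = 2.
Cage d needs two cells with sum 7, so (4,3) = 4.
Column 4 already has 4, which forces (4,4) = 3.
Cage b needs two cells with product 12, so (1,2) = 4.
Column 3 now contains 4, which forces (1,3) = 3.
2 is placed in row 2, so (2,2) = 3.
Cage c has product 24, which forces (3,1) = 3.
Cage e has sum 7; hence (3,2) = 2.
3 is placed in row 4; hence (4,1) = 2.
The full grid is 1 4 3 2 / 4 3 2 1 / 3 2 1 4 / 2 1 4 3.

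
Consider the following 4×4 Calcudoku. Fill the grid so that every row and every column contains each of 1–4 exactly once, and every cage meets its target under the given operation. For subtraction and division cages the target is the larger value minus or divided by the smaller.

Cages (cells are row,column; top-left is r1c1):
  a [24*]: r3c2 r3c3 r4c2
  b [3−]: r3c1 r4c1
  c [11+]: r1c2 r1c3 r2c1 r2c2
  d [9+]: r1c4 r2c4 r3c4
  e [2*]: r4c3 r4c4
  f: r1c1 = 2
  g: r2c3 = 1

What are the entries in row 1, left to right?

2 1 3 4

Cage f is given, leaving r1c1 = 2.
Cage g is a single given cell, leaving r2c3 = 1.
Column 3 already has 1, so r4c3 = 2.
2 is placed in row 4; hence r4c4 = 1.
Cage c needs sum 11, which forces r1c2 = 1.
Cage b's pair has difference 3; hence r3c1 = 1.
The 3 cells of cage a must have product 24; hence r3c2 = 2.
Row 4 already has 1, so r4c1 = 4.
4 is placed in row 4, which forces r4c2 = 3.
The 4 cells of cage c must have sum 11, which forces r1c3 = 3.
3 is placed in row 1, so r1c4 = 4.
4 is placed in column 1, leaving r2c1 = 3.
Column 2 already has 3, leaving r2c2 = 4.
Cage d has sum 9, which forces r2c4 = 2.
Cage a needs product 24; hence r3c3 = 4.
4 is placed in column 4, which forces r3c4 = 3.
Completed grid: 2 1 3 4 / 3 4 1 2 / 1 2 4 3 / 4 3 2 1.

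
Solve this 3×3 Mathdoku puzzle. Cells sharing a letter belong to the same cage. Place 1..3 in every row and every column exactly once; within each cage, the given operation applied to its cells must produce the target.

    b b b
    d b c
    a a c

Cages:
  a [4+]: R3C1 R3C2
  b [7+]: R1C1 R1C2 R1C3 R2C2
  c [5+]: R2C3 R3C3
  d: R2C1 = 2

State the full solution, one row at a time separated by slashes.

3 2 1 / 2 1 3 / 1 3 2

D is a freebie, leaving R2C1 = 2.
Cage b needs sum 7; hence R2C2 = 1.
Row 2 now contains 2, leaving R2C3 = 3.
Column 2 now contains 1; hence R3C2 = 3.
Column 3 now contains 3, so R3C3 = 2.
The 4 cells of cage b must have sum 7, leaving R1C1 = 3.
3 is placed in column 2, which forces R1C2 = 2.
2 is placed in column 3, which forces R1C3 = 1.
3 is placed in row 3; hence R3C1 = 1.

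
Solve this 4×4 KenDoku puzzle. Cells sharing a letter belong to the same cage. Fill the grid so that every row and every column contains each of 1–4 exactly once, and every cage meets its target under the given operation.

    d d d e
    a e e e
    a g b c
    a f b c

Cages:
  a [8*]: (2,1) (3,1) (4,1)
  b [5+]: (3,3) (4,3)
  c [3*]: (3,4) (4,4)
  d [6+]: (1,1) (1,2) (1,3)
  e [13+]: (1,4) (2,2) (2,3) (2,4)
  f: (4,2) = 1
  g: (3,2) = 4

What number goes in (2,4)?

2

The 4 cells of cage e must have sum 13, so (1,4) = 4.
G is a freebie; hence (3,2) = 4.
F is a freebie; hence (4,2) = 1.
Row 4 now contains 1, so (4,4) = 3.
The 4 cells of cage e must have sum 13; hence (2,2) = 3.
The 4 cells of cage e must have sum 13, which forces (2,3) = 4.
Column 4 already has 3, leaving (2,4) = 2.
Column 4 already has 3, leaving (3,4) = 1.
4 is placed in column 3, so (4,3) = 2.
3 is placed in column 2; hence (1,2) = 2.
Row 2 now contains 2, leaving (2,1) = 1.
Row 3 now contains 1, which forces (3,1) = 2.
Row 3 now contains 1, which forces (3,3) = 3.
Row 4 now contains 2, so (4,1) = 4.
Column 1 already has 1, which forces (1,1) = 3.
Column 3 already has 3; hence (1,3) = 1.
Completed grid: 3 2 1 4 / 1 3 4 2 / 2 4 3 1 / 4 1 2 3.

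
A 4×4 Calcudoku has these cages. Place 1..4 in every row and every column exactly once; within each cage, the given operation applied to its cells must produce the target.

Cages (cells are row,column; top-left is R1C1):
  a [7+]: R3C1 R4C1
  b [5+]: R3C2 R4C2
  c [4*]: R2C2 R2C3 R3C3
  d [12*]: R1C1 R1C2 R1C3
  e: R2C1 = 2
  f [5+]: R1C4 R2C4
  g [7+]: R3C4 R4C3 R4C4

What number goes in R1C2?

Cage e is a single given cell; hence R2C1 = 2.
Row 2 already has 2, leaving R2C2 = 1.
Row 2 already has 1, so R2C3 = 4.
Row 2 now contains 4, which forces R2C4 = 3.
Cage f needs two cells with sum 5; hence R1C4 = 2.
Cage c has product 4; hence R3C3 = 1.
1 is placed in row 3; hence R3C4 = 4.
Column 3 now contains 1, leaving R4C3 = 2.
4 is placed in column 4, which forces R4C4 = 1.
Cage d has product 12, which forces R1C1 = 1.
The 3 cells of cage d must have product 12; hence R1C2 = 4.
Column 3 now contains 1, which forces R1C3 = 3.
Row 3 already has 4; hence R3C1 = 3.
Cage b needs two cells with sum 5; hence R3C2 = 2.
The two cells of cage a must have sum 7; hence R4C1 = 4.
Row 4 already has 2; hence R4C2 = 3.
The full grid is 1 4 3 2 / 2 1 4 3 / 3 2 1 4 / 4 3 2 1.

4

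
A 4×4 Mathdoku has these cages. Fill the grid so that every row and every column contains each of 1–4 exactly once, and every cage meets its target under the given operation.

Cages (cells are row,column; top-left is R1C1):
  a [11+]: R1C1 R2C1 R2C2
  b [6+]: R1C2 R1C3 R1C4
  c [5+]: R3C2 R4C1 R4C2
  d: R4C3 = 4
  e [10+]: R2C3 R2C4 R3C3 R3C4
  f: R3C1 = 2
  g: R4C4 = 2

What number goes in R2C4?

Cage a has sum 11, so R1C1 = 4.
Cage a has sum 11, leaving R2C1 = 3.
Cage a has sum 11; hence R2C2 = 4.
Cage f is a single given cell, so R3C1 = 2.
Row 3 now contains 2, leaving R3C2 = 1.
2 is placed in column 1, leaving R4C1 = 1.
Column 2 now contains 1, leaving R4C2 = 3.
Cage d is given; hence R4C3 = 4.
Cage g is a single given cell, so R4C4 = 2.
3 is placed in column 2, leaving R1C2 = 2.
Cage e needs sum 10; hence R2C3 = 2.
Column 4 now contains 2, which forces R2C4 = 1.
4 is placed in column 3, which forces R3C3 = 3.
Cage e needs sum 10; hence R3C4 = 4.
Column 3 now contains 3, which forces R1C3 = 1.
Column 4 already has 1; hence R1C4 = 3.
Filled in: 4 2 1 3 / 3 4 2 1 / 2 1 3 4 / 1 3 4 2.

1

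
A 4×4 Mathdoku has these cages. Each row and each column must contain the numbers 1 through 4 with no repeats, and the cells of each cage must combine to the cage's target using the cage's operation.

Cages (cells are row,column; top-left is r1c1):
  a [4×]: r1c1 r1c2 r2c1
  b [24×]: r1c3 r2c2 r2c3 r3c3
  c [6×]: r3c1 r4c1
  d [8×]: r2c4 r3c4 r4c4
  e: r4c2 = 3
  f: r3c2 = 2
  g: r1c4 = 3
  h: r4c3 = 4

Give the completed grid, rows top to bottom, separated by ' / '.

4 1 2 3 / 1 4 3 2 / 3 2 1 4 / 2 3 4 1

Cage g is given, leaving r1c4 = 3.
F is a freebie, which forces r3c2 = 2.
E is a freebie, leaving r4c2 = 3.
Cage h is a single given cell, leaving r4c3 = 4.
Cage a needs product 4; hence r1c1 = 4.
Column 2 now contains 2, which forces r1c2 = 1.
Row 1 already has 1, leaving r1c3 = 2.
The 3 cells of cage a must have product 4, so r2c1 = 1.
Cage b has product 24, which forces r2c2 = 4.
1 is placed in row 2, so r2c3 = 3.
Row 2 now contains 4, leaving r2c4 = 2.
2 is placed in row 3; hence r3c1 = 3.
3 is placed in column 3, which forces r3c3 = 1.
1 is placed in row 3, so r3c4 = 4.
Row 4 already has 3; hence r4c1 = 2.
Column 4 already has 2, leaving r4c4 = 1.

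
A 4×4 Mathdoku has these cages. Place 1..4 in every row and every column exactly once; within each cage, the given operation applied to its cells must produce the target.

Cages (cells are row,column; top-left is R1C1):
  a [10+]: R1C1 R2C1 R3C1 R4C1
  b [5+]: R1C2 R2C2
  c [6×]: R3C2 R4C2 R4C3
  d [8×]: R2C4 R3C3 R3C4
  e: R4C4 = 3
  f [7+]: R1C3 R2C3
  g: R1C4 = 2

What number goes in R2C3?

3

G is a freebie, which forces R1C4 = 2.
Cage e is given, leaving R4C4 = 3.
Cage c needs product 6, which forces R3C2 = 3.
The 3 cells of cage d must have product 8, which forces R3C3 = 2.
Column 3 now contains 2; hence R4C3 = 1.
Row 4 now contains 1, which forces R4C2 = 2.
Cage a needs sum 10, so R1C1 = 3.
Row 1 already has 3, so R1C3 = 4.
Cage a has sum 10; hence R2C1 = 2.
4 is placed in column 3, leaving R2C3 = 3.
Cage a has sum 10, so R3C1 = 1.
Row 3 now contains 1, which forces R3C4 = 4.
Row 4 now contains 2, which forces R4C1 = 4.
4 is placed in row 1, which forces R1C2 = 1.
Cage b needs two cells with sum 5, so R2C2 = 4.
Column 4 now contains 4, which forces R2C4 = 1.
Filled in: 3 1 4 2 / 2 4 3 1 / 1 3 2 4 / 4 2 1 3.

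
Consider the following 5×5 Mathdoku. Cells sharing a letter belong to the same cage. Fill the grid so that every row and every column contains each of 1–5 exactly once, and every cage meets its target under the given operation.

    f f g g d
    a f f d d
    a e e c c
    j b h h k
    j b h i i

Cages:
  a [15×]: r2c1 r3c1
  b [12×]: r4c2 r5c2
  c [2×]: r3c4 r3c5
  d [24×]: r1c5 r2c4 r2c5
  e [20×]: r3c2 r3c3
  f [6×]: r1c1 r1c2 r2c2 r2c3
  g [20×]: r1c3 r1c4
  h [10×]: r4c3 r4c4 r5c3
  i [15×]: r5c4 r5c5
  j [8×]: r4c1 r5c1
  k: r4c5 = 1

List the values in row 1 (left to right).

1 2 5 4 3

K is a freebie, leaving r4c5 = 1.
Cage c's pair has product 2, leaving r3c4 = 1.
Column 5 already has 1, leaving r3c5 = 2.
Cage h needs product 10; hence r5c3 = 1.
Cage f has product 6; hence r1c1 = 1.
Cage f needs product 6, so r2c2 = 1.
The 3 cells of cage d must have product 24, so r2c4 = 2.
2 is placed in column 4, so r4c4 = 5.
5 is placed in column 4, which forces r5c4 = 3.
Row 5 already has 3, which forces r5c5 = 5.
Cage f needs product 6, so r1c2 = 2.
Cage g needs two cells with product 20; hence r1c3 = 5.
5 is placed in column 4, which forces r1c4 = 4.
Row 1 now contains 4, leaving r1c5 = 3.
2 is placed in row 2; hence r2c3 = 3.
3 is placed in column 5; hence r2c5 = 4.
5 is placed in column 3, so r3c3 = 4.
Cage b needs two cells with product 12; hence r4c2 = 3.
5 is placed in row 4; hence r4c3 = 2.
Row 5 already has 3; hence r5c2 = 4.
Row 2 already has 3; hence r2c1 = 5.
Cage a's pair has product 15, leaving r3c1 = 3.
Row 3 now contains 4, so r3c2 = 5.
2 is placed in row 4; hence r4c1 = 4.
4 is placed in row 5, leaving r5c1 = 2.
The full grid is 1 2 5 4 3 / 5 1 3 2 4 / 3 5 4 1 2 / 4 3 2 5 1 / 2 4 1 3 5.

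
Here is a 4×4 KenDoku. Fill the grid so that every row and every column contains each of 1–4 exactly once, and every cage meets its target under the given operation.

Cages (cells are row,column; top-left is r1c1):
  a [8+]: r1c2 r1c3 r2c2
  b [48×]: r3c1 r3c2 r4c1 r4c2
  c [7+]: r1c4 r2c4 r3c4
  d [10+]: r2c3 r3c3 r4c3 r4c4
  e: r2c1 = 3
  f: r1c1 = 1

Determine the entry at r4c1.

4

Cage f is a single given cell, so r1c1 = 1.
Cage e is a single given cell, which forces r2c1 = 3.
The only place for 1 in column 2 is r2c2.
Cage c needs sum 7, so r3c4 = 1.
Cage d needs sum 10, leaving r4c3 = 1.
The only place for 2 in row 1 is r1c4.
Column 4 now contains 2; hence r2c4 = 4.
4 is placed in column 4, which forces r4c4 = 3.
Row 2 now contains 4, which forces r2c3 = 2.
The 4 cells of cage b must have product 48, which forces r3c1 = 2.
Cage b needs product 48, which forces r3c2 = 3.
Cage d has sum 10, which forces r3c3 = 4.
Cage b needs product 48, leaving r4c1 = 4.
Row 4 already has 3, leaving r4c2 = 2.
Column 2 already has 3; hence r1c2 = 4.
Column 3 already has 4, leaving r1c3 = 3.
Filled in: 1 4 3 2 / 3 1 2 4 / 2 3 4 1 / 4 2 1 3.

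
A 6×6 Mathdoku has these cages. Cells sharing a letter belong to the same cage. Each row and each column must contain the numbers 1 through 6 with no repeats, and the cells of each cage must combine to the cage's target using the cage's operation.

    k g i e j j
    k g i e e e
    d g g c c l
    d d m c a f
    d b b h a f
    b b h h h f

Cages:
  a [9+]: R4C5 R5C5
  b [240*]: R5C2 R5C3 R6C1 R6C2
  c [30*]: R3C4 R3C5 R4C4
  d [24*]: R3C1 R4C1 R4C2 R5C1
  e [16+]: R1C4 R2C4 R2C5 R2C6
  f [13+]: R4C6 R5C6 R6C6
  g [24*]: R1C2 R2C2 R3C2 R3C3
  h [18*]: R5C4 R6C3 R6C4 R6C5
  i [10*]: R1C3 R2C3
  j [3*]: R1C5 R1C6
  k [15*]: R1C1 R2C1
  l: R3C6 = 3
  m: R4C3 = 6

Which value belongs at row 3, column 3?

L is a freebie, leaving R3C6 = 3.
Cage m is given, which forces R4C3 = 6.
Cage j's pair has product 3, so R1C5 = 3.
Column 6 already has 3, so R1C6 = 1.
3 is placed in row 1, leaving R1C1 = 5.
Row 1 already has 5, which forces R1C3 = 2.
The two cells of cage k must have product 15; hence R2C1 = 3.
2 is placed in column 3; hence R2C3 = 5.
Cage e has sum 16, which forces R1C4 = 4.
The 4 cells of cage g must have product 24; hence R2C2 = 1.
Cage g has product 24, which forces R3C3 = 1.
1 is placed in column 3; hence R6C3 = 3.
Row 1 now contains 4, which forces R1C2 = 6.
The 4 cells of cage g must have product 24, leaving R3C2 = 4.
Column 3 already has 3, leaving R5C3 = 4.
Row 5 already has 4, so R5C5 = 5.
The 3 cells of cage c must have product 30, so R3C4 = 5.
Column 5 already has 5, leaving R4C5 = 4.
Cage b needs product 240, so R6C2 = 5.
The 4 cells of cage e must have sum 16, which forces R2C6 = 4.
Row 4 already has 4, which forces R4C1 = 1.
Cage d needs product 24, which forces R4C2 = 2.
Row 4 now contains 1, so R4C4 = 3.
Cage f needs sum 13, which forces R4C6 = 5.
Column 2 already has 2, leaving R5C2 = 3.
Column 4 now contains 3, so R5C4 = 1.
The 3 cells of cage c must have product 30, leaving R3C5 = 2.
Cage b needs product 240, so R6C1 = 4.
Cage h needs product 18; hence R6C4 = 6.
Cage h needs product 18; hence R6C5 = 1.
Row 6 now contains 6, leaving R6C6 = 2.
Column 4 now contains 6; hence R2C4 = 2.
Column 5 now contains 2, which forces R2C5 = 6.
2 is placed in row 3, which forces R3C1 = 6.
Cage d has product 24, so R5C1 = 2.
2 is placed in column 6, which forces R5C6 = 6.
Filled in: 5 6 2 4 3 1 / 3 1 5 2 6 4 / 6 4 1 5 2 3 / 1 2 6 3 4 5 / 2 3 4 1 5 6 / 4 5 3 6 1 2.

1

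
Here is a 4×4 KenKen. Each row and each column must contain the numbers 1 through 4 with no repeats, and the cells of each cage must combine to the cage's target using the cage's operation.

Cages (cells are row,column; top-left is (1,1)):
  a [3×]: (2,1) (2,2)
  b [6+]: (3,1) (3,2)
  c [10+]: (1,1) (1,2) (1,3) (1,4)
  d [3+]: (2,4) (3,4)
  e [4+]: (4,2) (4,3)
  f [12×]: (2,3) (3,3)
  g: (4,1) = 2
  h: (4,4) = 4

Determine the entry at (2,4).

2

Cage g is a single given cell; hence (4,1) = 2.
Cage h is a single given cell; hence (4,4) = 4.
Column 1 now contains 2, so (3,1) = 4.
Cage b needs two cells with sum 6; hence (3,2) = 2.
Row 3 now contains 4, leaving (3,3) = 3.
Row 3 already has 2, so (3,4) = 1.
Column 3 already has 3, leaving (4,3) = 1.
Column 3 already has 3, so (2,3) = 4.
Column 4 already has 1; hence (2,4) = 2.
Row 4 now contains 1, which forces (4,2) = 3.
Cage c has sum 10; hence (1,1) = 1.
Cage c needs sum 10, so (1,2) = 4.
Column 3 already has 4, so (1,3) = 2.
2 is placed in column 4, so (1,4) = 3.
The two cells of cage a must have product 3, leaving (2,1) = 3.
Column 2 already has 3, so (2,2) = 1.
The full grid is 1 4 2 3 / 3 1 4 2 / 4 2 3 1 / 2 3 1 4.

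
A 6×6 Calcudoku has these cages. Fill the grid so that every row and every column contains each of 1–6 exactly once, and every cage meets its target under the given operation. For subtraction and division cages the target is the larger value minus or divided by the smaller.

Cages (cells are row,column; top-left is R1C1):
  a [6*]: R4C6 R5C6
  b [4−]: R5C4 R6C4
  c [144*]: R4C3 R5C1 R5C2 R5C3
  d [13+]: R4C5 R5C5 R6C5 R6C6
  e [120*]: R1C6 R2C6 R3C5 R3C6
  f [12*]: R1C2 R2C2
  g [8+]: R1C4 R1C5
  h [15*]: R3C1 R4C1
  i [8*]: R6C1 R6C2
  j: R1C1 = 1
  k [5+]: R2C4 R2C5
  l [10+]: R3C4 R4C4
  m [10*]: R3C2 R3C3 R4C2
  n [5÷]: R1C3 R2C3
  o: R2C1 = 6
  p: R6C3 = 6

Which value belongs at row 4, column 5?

J is a freebie, leaving R1C1 = 1.
Row 1 already has 1, leaving R1C3 = 5.
O is a freebie; hence R2C1 = 6.
5 is placed in column 3, which forces R2C3 = 1.
Column 3 already has 1, leaving R3C3 = 2.
P is a freebie, which forces R6C3 = 6.
The 4 cells of cage c must have product 144; hence R5C1 = 2.
Cage c has product 144, so R5C2 = 6.
Column 1 already has 2; hence R6C1 = 4.
Row 6 now contains 4, leaving R6C2 = 2.
The only place for 5 in row 2 is R2C6.
In row 1, 3 can only go at R1C2, so R1C2 = 3.
3 is placed in column 2, leaving R2C2 = 4.
In row 1, 4 can only go at R1C6, so R1C6 = 4.
The only place for 3 in row 3 is R3C1.
3 is placed in column 1, leaving R4C1 = 5.
Row 4 now contains 5; hence R4C2 = 1.
Column 2 now contains 1, so R3C2 = 5.
In row 3, 4 can only go at R3C4, so R3C4 = 4.
Column 4 already has 4, so R4C4 = 6.
Row 4 now contains 6, which forces R4C6 = 2.
Column 4 now contains 6, leaving R1C4 = 2.
Cage g's pair has sum 8; hence R1C5 = 6.
Column 4 now contains 2; hence R2C4 = 3.
Row 2 already has 3; hence R2C5 = 2.
6 is placed in column 5, which forces R3C5 = 1.
Row 3 already has 1, which forces R3C6 = 6.
Cage a's pair has product 6, so R5C6 = 3.
3 is placed in column 6, leaving R6C6 = 1.
Cage c has product 144, so R4C3 = 3.
3 is placed in row 4, leaving R4C5 = 4.
3 is placed in row 5, so R5C3 = 4.
Cage b needs two cells with difference 4, leaving R5C4 = 1.
Column 5 now contains 4, leaving R5C5 = 5.
Row 6 now contains 1, so R6C4 = 5.
5 is placed in column 5; hence R6C5 = 3.
The full grid is 1 3 5 2 6 4 / 6 4 1 3 2 5 / 3 5 2 4 1 6 / 5 1 3 6 4 2 / 2 6 4 1 5 3 / 4 2 6 5 3 1.

4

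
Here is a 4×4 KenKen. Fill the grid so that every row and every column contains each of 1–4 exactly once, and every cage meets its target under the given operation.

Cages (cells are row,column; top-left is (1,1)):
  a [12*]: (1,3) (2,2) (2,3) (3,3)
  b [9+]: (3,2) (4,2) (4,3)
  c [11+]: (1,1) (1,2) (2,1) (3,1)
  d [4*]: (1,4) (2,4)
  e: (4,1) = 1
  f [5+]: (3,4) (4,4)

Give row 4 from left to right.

E is a freebie, which forces (4,1) = 1.
The 4 cells of cage c must have sum 11; hence (1,2) = 2.
2 is placed in column 2, so (2,2) = 1.
1 is placed in row 2, leaving (2,4) = 4.
Column 4 already has 4; hence (1,4) = 1.
Row 2 already has 4; hence (2,3) = 3.
The 3 cells of cage b must have sum 9, leaving (4,3) = 2.
Row 4 already has 2, leaving (4,4) = 3.
1 is placed in row 1, so (1,3) = 4.
Row 2 already has 3, so (2,1) = 2.
The 3 cells of cage b must have sum 9; hence (3,2) = 3.
Cage a has product 12; hence (3,3) = 1.
Column 4 already has 3, which forces (3,4) = 2.
Row 4 already has 3, so (4,2) = 4.
Row 1 now contains 4; hence (1,1) = 3.
Row 3 now contains 3; hence (3,1) = 4.
Filled in: 3 2 4 1 / 2 1 3 4 / 4 3 1 2 / 1 4 2 3.

1 4 2 3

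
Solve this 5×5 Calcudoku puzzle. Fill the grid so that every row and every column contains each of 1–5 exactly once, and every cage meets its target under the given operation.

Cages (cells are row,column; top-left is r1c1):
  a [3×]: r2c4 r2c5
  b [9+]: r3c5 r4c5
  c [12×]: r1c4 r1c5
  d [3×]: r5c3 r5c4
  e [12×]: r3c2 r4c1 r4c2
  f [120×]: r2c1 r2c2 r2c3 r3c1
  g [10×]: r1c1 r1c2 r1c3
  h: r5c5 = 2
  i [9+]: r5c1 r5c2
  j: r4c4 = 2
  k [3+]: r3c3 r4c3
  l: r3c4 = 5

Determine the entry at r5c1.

5

Cage l is a single given cell, which forces r3c4 = 5.
Row 3 already has 5, so r3c5 = 4.
Cage j is a single given cell; hence r4c4 = 2.
Column 5 now contains 4, leaving r4c5 = 5.
H is a freebie, so r5c5 = 2.
Cage c needs two cells with product 12, which forces r1c4 = 4.
Column 5 now contains 4, so r1c5 = 3.
Column 5 now contains 3, leaving r2c5 = 1.
The two cells of cage k must have sum 3, which forces r3c3 = 2.
Row 4 now contains 2, which forces r4c3 = 1.
1 is placed in column 3, so r5c3 = 3.
Row 5 already has 3, which forces r5c4 = 1.
1 is placed in column 3, leaving r1c3 = 5.
5 is placed in column 3, which forces r2c3 = 4.
Row 2 now contains 1; hence r2c4 = 3.
Row 3 now contains 2; hence r3c1 = 3.
The 3 cells of cage e must have product 12; hence r3c2 = 1.
3 is placed in column 1; hence r4c1 = 4.
Row 4 now contains 4, so r4c2 = 3.
4 is placed in column 1, so r5c1 = 5.
Row 5 already has 5, which forces r5c2 = 4.
Cage g needs product 10, leaving r1c1 = 1.
Column 2 now contains 1, which forces r1c2 = 2.
Column 1 already has 5, leaving r2c1 = 2.
The 4 cells of cage f must have product 120, which forces r2c2 = 5.
The full grid is 1 2 5 4 3 / 2 5 4 3 1 / 3 1 2 5 4 / 4 3 1 2 5 / 5 4 3 1 2.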